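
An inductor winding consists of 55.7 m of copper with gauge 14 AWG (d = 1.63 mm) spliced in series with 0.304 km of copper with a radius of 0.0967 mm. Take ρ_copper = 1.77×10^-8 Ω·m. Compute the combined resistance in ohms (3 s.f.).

184 Ω

Segment 1: A = π(1.63/2 mm)² = π(8.1500e-04 m)² = 2.087e-06 m²
R₁ = ρL/A = (1.77×10^-8)(55.7)/(2.087e-06) = 0.4725 Ω
Segment 2: A = πr² = π(9.6700e-05 m)² = 2.938e-08 m²
R₂ = (1.77×10^-8)(304)/(2.938e-08) = 183.2 Ω
R = R₁ + R₂ = 184 Ω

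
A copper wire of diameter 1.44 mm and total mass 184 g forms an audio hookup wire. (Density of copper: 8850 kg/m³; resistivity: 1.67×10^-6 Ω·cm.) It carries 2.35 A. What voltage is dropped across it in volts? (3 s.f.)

0.308 V

ρ = 1.67×10^-6 Ω·cm = 1.67×10^-8 Ω·m
A = π(d/2)² = π(7.2000e-04 m)² = 1.6286e-06 m²
L = m/(density·A) = 0.184/(8850×1.6286e-06) = 12.77 m
R = ρL/A = (1.67×10^-8)(12.77)/(1.6286e-06) = 0.1309 Ω
V = IR = 2.35 × 0.1309 = 0.308 V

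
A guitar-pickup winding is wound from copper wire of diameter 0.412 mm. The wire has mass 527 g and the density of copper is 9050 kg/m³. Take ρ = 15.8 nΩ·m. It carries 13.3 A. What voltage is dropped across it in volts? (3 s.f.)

ρ = 15.8 nΩ·m = 1.58×10^-8 Ω·m
A = π(d/2)² = π(2.0600e-04 m)² = 1.3332e-07 m²
L = m/(density·A) = 0.527/(9050×1.3332e-07) = 436.8 m
R = ρL/A = (1.58×10^-8)(436.8)/(1.3332e-07) = 51.77 Ω
V = IR = 13.3 × 51.77 = 688 V

688 V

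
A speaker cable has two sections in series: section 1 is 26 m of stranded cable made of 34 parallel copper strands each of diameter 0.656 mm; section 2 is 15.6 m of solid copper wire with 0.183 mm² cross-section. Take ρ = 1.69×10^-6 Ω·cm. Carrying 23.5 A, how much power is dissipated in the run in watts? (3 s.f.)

817 W

ρ = 1.69×10^-6 Ω·cm = 1.69×10^-8 Ω·m
Section 1: A_strand = π(3.2800e-04)² = 3.380e-07 m²; R₁ = ρL/(N·A_s) = (1.69×10^-8)(26)/(34×3.380e-07) = 0.03824 Ω
Section 2: A = 0.183 mm² = 1.830e-07 m²
R₂ = (1.69×10^-8)(15.6)/(1.830e-07) = 1.441 Ω
R = R₁ + R₂ = 1.479 Ω
P = I²R = (23.5)² × 1.479 = 817 W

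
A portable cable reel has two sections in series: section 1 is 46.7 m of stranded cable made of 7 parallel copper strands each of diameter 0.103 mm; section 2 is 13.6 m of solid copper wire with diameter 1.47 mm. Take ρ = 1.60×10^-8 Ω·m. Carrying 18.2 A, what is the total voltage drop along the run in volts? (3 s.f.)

235 V

Section 1: A_strand = π(5.1500e-05)² = 8.332e-09 m²; R₁ = ρL/(N·A_s) = (1.60×10^-8)(46.7)/(7×8.332e-09) = 12.81 Ω
Section 2: A = π(d/2)² = π(7.3500e-04 m)² = 1.697e-06 m²
R₂ = (1.60×10^-8)(13.6)/(1.697e-06) = 0.1282 Ω
R = R₁ + R₂ = 12.94 Ω
V = IR = 18.2 × 12.94 = 235 V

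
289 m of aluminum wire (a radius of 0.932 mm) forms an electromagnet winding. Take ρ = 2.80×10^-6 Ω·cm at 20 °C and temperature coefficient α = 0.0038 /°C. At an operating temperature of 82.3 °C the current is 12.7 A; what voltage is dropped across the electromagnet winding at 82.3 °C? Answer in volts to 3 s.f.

ρ = 2.80×10^-6 Ω·cm = 2.80×10^-8 Ω·m
A = πr² = π(9.3200e-04 m)² = 2.729e-06 m²
R₍20₎ = ρL/A = (2.80×10^-8)(289)/(2.729e-06) = 2.965 Ω
R₍82.3₎ = R₍20₎(1 + αΔT) = 2.965 × (1 + 0.0038×62.3) = 3.667 Ω
V = IR = 12.7 × 3.667 = 46.6 V

46.6 V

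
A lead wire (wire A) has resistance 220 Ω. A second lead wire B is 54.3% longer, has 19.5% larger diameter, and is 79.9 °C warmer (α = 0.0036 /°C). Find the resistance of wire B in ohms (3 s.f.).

306 Ω

R ∝ ρL/d² with ρ ∝ (1+αΔT), so R_B/R_A = (1 + 54.3/100) × (1 + 19.5/100)⁻² × (1 + 0.0036×79.9)
= 1.543 × 0.7003 × 1.288 = 1.391
R_B = 1.391 × 220 = 306 Ω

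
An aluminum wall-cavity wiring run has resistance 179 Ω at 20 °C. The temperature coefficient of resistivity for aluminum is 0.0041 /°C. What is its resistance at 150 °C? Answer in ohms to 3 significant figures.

ΔT = 150 − 20 = 130 °C
R = R₀(1 + αΔT) = 179 × (1 + 0.0041×130) = 179 × 1.533 = 274 Ω

274 Ω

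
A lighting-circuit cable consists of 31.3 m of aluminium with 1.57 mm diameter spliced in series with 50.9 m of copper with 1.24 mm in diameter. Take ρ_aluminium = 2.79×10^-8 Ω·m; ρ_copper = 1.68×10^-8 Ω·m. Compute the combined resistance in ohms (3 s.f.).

1.16 Ω

Segment 1: A = π(d/2)² = π(7.8500e-04 m)² = 1.936e-06 m²
R₁ = ρL/A = (2.79×10^-8)(31.3)/(1.936e-06) = 0.4511 Ω
Segment 2: A = π(d/2)² = π(6.2000e-04 m)² = 1.208e-06 m²
R₂ = (1.68×10^-8)(50.9)/(1.208e-06) = 0.7081 Ω
R = R₁ + R₂ = 1.16 Ω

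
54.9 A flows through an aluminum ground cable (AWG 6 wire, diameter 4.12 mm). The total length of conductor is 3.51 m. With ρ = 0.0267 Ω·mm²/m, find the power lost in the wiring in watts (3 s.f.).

21.2 W

ρ = 0.0267 Ω·mm²/m = 2.67×10^-8 Ω·m
A = π(4.12/2 mm)² = π(2.0600e-03 m)² = 1.333e-05 m²
R = ρL/A = (2.67×10^-8)(3.51)/(1.333e-05) = 0.00703 Ω
P = I²R = (54.9)² × 0.00703 = 21.2 W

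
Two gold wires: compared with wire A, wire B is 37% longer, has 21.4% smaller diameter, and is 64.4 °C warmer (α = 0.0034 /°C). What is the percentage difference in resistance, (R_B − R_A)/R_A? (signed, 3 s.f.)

170%

R ∝ ρL/d² with ρ ∝ (1+αΔT), so R_B/R_A = (1 + 37/100) × (1 − 21.4/100)⁻² × (1 + 0.0034×64.4)
= 1.37 × 1.619 × 1.219 = 2.703
(R_B − R_A)/R_A = 2.703 − 1 = 170%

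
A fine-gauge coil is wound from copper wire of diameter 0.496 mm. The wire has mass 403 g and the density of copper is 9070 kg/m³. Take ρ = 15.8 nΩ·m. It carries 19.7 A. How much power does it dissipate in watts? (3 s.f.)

7300 W

ρ = 15.8 nΩ·m = 1.58×10^-8 Ω·m
A = π(d/2)² = π(2.4800e-04 m)² = 1.9322e-07 m²
L = m/(density·A) = 0.403/(9070×1.9322e-07) = 230 m
R = ρL/A = (1.58×10^-8)(230)/(1.9322e-07) = 18.8 Ω
P = I²R = (19.7)² × 18.8 = 7300 W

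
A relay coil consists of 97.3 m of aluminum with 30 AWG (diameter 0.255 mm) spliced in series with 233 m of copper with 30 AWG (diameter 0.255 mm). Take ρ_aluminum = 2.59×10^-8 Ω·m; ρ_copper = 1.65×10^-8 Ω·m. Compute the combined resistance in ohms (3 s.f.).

Segment 1: A = π(0.255/2 mm)² = π(1.2750e-04 m)² = 5.107e-08 m²
R₁ = ρL/A = (2.59×10^-8)(97.3)/(5.107e-08) = 49.34 Ω
R₂ = (1.65×10^-8)(233)/(5.107e-08) = 75.28 Ω
R = R₁ + R₂ = 125 Ω

125 Ω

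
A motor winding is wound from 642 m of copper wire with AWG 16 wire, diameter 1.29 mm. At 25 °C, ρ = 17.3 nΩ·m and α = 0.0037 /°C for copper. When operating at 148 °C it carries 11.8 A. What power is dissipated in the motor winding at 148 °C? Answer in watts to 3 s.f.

1720 W

ρ = 17.3 nΩ·m = 1.73×10^-8 Ω·m
A = π(1.29/2 mm)² = π(6.4500e-04 m)² = 1.307e-06 m²
R₍25₎ = ρL/A = (1.73×10^-8)(642)/(1.307e-06) = 8.498 Ω
R₍148₎ = R₍25₎(1 + αΔT) = 8.498 × (1 + 0.0037×123) = 12.37 Ω
P = I²R = (11.8)² × 12.37 = 1720 W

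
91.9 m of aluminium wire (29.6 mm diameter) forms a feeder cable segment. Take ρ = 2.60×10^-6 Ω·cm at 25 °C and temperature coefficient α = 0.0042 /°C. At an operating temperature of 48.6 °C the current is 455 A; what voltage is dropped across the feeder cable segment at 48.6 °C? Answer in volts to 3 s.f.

ρ = 2.60×10^-6 Ω·cm = 2.60×10^-8 Ω·m
A = π(d/2)² = π(1.4800e-02 m)² = 6.881e-04 m²
R₍25₎ = ρL/A = (2.60×10^-8)(91.9)/(6.881e-04) = 0.003472 Ω
R₍48.6₎ = R₍25₎(1 + αΔT) = 0.003472 × (1 + 0.0042×23.6) = 0.003816 Ω
V = IR = 455 × 0.003816 = 1.74 V

1.74 V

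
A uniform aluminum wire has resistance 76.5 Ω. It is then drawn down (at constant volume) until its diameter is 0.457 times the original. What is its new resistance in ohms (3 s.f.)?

1750 Ω

Volume constant ⇒ L' = L/r² with r = 0.457. R' = ρL'/A' = ρ(L/r²)/(πr²d₀²/4) = R/r⁴.
R' = 22.93 × 76.5 = 1750 Ω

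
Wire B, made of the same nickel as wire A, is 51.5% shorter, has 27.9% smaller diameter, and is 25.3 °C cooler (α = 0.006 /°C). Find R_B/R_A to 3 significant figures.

0.791

R ∝ ρL/d² with ρ ∝ (1+αΔT), so R_B/R_A = (1 − 51.5/100) × (1 − 27.9/100)⁻² × (1 − 0.006×25.3)
= 0.485 × 1.924 × 0.8482 = 0.791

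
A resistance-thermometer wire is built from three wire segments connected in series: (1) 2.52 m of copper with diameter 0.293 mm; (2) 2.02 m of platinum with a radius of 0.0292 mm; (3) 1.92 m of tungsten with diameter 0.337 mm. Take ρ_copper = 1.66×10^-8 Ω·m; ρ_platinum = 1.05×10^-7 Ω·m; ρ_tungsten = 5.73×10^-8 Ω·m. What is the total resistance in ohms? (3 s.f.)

Seg 1: A = π(d/2)² = π(1.4650e-04 m)² = 6.743e-08 m²
R_1 = (1.66×10^-8)(2.52)/(6.743e-08) = 0.6204 Ω
Seg 2: A = πr² = π(2.9200e-05 m)² = 2.679e-09 m²
R_2 = (1.05×10^-7)(2.02)/(2.679e-09) = 79.18 Ω
Seg 3: A = π(d/2)² = π(1.6850e-04 m)² = 8.920e-08 m²
R_3 = (5.73×10^-8)(1.92)/(8.920e-08) = 1.233 Ω
R_total = R_1 + R_2 + R_3 = 81.0 Ω

81.0 Ω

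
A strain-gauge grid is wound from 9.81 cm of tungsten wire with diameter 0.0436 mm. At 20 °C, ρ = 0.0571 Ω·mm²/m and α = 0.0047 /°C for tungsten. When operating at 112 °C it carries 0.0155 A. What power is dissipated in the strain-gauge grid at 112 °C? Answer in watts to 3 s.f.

ρ = 0.0571 Ω·mm²/m = 5.71×10^-8 Ω·m
A = π(d/2)² = π(2.1800e-05 m)² = 1.493e-09 m²
R₍20₎ = ρL/A = (5.71×10^-8)(0.0981)/(1.493e-09) = 3.752 Ω
R₍112₎ = R₍20₎(1 + αΔT) = 3.752 × (1 + 0.0047×92) = 5.374 Ω
P = I²R = (0.0155)² × 5.374 = 0.00129 W

0.00129 W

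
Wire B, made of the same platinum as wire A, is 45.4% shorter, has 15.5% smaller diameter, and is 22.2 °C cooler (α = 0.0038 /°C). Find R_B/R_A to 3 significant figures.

0.700

R ∝ ρL/d² with ρ ∝ (1+αΔT), so R_B/R_A = (1 − 45.4/100) × (1 − 15.5/100)⁻² × (1 − 0.0038×22.2)
= 0.546 × 1.401 × 0.9156 = 0.700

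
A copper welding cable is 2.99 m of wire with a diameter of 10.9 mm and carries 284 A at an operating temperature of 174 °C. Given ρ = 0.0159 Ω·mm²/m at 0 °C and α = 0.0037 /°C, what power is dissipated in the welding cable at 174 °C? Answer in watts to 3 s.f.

ρ = 0.0159 Ω·mm²/m = 1.59×10^-8 Ω·m
A = π(d/2)² = π(5.4500e-03 m)² = 9.331e-05 m²
R₍0₎ = ρL/A = (1.59×10^-8)(2.99)/(9.331e-05) = 5.095×10^-4 Ω
R₍174₎ = R₍0₎(1 + αΔT) = 5.095×10^-4 × (1 + 0.0037×174) = 8.375×10^-4 Ω
P = I²R = (284)² × 8.375×10^-4 = 67.5 W

67.5 W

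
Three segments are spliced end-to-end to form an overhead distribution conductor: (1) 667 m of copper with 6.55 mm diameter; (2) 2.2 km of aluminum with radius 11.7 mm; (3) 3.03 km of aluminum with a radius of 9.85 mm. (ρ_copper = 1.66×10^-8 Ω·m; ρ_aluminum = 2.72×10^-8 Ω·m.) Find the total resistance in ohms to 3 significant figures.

Seg 1: A = π(d/2)² = π(3.2750e-03 m)² = 3.370e-05 m²
R_1 = (1.66×10^-8)(667)/(3.370e-05) = 0.3286 Ω
Seg 2: A = πr² = π(1.1700e-02 m)² = 4.301e-04 m²
R_2 = (2.72×10^-8)(2200)/(4.301e-04) = 0.1391 Ω
Seg 3: A = πr² = π(9.8500e-03 m)² = 3.048e-04 m²
R_3 = (2.72×10^-8)(3030)/(3.048e-04) = 0.2704 Ω
R_total = R_1 + R_2 + R_3 = 0.738 Ω

0.738 Ω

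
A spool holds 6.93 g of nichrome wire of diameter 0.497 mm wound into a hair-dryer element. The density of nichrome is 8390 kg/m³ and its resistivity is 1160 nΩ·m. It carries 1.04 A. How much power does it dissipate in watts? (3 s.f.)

27.5 W

ρ = 1160 nΩ·m = 1.16×10^-6 Ω·m
A = π(d/2)² = π(2.4850e-04 m)² = 1.9400e-07 m²
L = m/(density·A) = 0.00693/(8390×1.9400e-07) = 4.258 m
R = ρL/A = (1.16×10^-6)(4.258)/(1.9400e-07) = 25.46 Ω
P = I²R = (1.04)² × 25.46 = 27.5 W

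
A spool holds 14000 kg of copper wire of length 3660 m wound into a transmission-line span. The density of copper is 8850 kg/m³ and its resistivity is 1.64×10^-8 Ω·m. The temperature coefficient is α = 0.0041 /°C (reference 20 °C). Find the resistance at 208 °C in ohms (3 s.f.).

A = m/(density·L) = 14000/(8850×3660) = 4.3222e-04 m²
R = ρL/A = (1.64×10^-8)(3660)/(4.3222e-04) = 0.1389 Ω
R(208 °C) = 0.1389 × (1 + 0.0041×188) = 0.246 Ω

0.246 Ω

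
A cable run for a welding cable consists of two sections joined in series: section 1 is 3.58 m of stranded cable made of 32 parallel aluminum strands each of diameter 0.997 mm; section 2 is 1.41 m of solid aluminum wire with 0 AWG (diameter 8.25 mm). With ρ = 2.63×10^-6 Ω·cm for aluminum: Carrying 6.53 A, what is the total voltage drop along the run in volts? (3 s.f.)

0.0291 V

ρ = 2.63×10^-6 Ω·cm = 2.63×10^-8 Ω·m
Section 1: A_strand = π(4.9850e-04)² = 7.807e-07 m²; R₁ = ρL/(N·A_s) = (2.63×10^-8)(3.58)/(32×7.807e-07) = 0.003769 Ω
Section 2: A = π(8.25/2 mm)² = π(4.1250e-03 m)² = 5.346e-05 m²
R₂ = (2.63×10^-8)(1.41)/(5.346e-05) = 6.937×10^-4 Ω
R = R₁ + R₂ = 0.004463 Ω
V = IR = 6.53 × 0.004463 = 0.0291 V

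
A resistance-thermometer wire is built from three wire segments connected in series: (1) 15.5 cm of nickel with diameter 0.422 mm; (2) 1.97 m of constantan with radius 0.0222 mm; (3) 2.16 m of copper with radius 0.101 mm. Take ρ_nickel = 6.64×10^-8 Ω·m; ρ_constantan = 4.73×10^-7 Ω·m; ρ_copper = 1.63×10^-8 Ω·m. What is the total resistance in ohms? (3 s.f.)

603 Ω

Seg 1: A = π(d/2)² = π(2.1100e-04 m)² = 1.399e-07 m²
R_1 = (6.64×10^-8)(0.155)/(1.399e-07) = 0.07358 Ω
Seg 2: A = πr² = π(2.2200e-05 m)² = 1.548e-09 m²
R_2 = (4.73×10^-7)(1.97)/(1.548e-09) = 601.8 Ω
Seg 3: A = πr² = π(1.0100e-04 m)² = 3.205e-08 m²
R_3 = (1.63×10^-8)(2.16)/(3.205e-08) = 1.099 Ω
R_total = R_1 + R_2 + R_3 = 603 Ω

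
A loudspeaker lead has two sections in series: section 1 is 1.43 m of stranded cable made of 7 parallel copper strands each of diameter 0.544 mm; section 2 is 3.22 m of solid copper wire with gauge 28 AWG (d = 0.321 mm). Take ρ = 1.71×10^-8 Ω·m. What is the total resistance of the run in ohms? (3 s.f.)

0.695 Ω

Section 1: A_strand = π(2.7200e-04)² = 2.324e-07 m²; R₁ = ρL/(N·A_s) = (1.71×10^-8)(1.43)/(7×2.324e-07) = 0.01503 Ω
Section 2: A = π(0.321/2 mm)² = π(1.6050e-04 m)² = 8.093e-08 m²
R₂ = (1.71×10^-8)(3.22)/(8.093e-08) = 0.6804 Ω
R = R₁ + R₂ = 0.695 Ω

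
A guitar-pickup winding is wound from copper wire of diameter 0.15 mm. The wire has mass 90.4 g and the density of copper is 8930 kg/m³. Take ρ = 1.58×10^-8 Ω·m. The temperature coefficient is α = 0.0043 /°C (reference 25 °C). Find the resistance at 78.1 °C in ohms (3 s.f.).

A = π(d/2)² = π(7.5000e-05 m)² = 1.7671e-08 m²
L = m/(density·A) = 0.0904/(8930×1.7671e-08) = 572.9 m
R = ρL/A = (1.58×10^-8)(572.9)/(1.7671e-08) = 512.2 Ω
R(78.1 °C) = 512.2 × (1 + 0.0043×53.1) = 629 Ω

629 Ω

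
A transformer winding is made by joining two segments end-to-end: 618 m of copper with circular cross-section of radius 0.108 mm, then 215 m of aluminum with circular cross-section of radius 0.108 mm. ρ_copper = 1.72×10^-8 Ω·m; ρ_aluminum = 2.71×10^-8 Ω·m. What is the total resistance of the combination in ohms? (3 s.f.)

449 Ω

Segment 1: A = πr² = π(1.0800e-04 m)² = 3.664e-08 m²
R₁ = ρL/A = (1.72×10^-8)(618)/(3.664e-08) = 290.1 Ω
R₂ = (2.71×10^-8)(215)/(3.664e-08) = 159 Ω
R = R₁ + R₂ = 449 Ω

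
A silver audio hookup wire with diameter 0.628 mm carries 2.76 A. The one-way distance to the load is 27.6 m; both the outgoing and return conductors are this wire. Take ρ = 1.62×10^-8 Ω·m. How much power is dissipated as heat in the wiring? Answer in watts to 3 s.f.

22.0 W

A = π(d/2)² = π(3.1400e-04 m)² = 3.097e-07 m²
Total conductor length (both ways) L = 2 × 27.6 = 55.2 m
R = ρL/A = (1.62×10^-8)(55.2)/(3.097e-07) = 2.887 Ω
P = I²R = (2.76)² × 2.887 = 22.0 W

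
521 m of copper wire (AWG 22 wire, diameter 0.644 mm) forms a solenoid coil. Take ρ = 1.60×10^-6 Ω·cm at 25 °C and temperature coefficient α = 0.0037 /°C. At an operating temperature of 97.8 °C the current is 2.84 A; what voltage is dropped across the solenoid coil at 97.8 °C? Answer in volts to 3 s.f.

ρ = 1.60×10^-6 Ω·cm = 1.60×10^-8 Ω·m
A = π(0.644/2 mm)² = π(3.2200e-04 m)² = 3.257e-07 m²
R₍25₎ = ρL/A = (1.60×10^-8)(521)/(3.257e-07) = 25.59 Ω
R₍97.8₎ = R₍25₎(1 + αΔT) = 25.59 × (1 + 0.0037×72.8) = 32.48 Ω
V = IR = 2.84 × 32.48 = 92.3 V

92.3 V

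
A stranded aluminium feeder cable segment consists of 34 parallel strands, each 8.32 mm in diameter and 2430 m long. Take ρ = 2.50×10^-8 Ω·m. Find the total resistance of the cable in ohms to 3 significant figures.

0.0329 Ω

A_strand = π(4.1600e-03 m)² = 5.437e-05 m²
R_strand = ρL/A = (2.50×10^-8)(2430)/(5.437e-05) = 1.117 Ω
R_total = R_strand/N = 1.117/34 = 0.0329 Ω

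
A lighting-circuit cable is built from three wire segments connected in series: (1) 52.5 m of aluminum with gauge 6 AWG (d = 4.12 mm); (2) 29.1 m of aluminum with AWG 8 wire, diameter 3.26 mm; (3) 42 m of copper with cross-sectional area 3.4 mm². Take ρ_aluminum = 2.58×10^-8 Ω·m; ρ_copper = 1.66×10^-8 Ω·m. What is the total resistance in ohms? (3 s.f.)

0.397 Ω

Seg 1: A = π(4.12/2 mm)² = π(2.0600e-03 m)² = 1.333e-05 m²
R_1 = (2.58×10^-8)(52.5)/(1.333e-05) = 0.1016 Ω
Seg 2: A = π(3.26/2 mm)² = π(1.6300e-03 m)² = 8.347e-06 m²
R_2 = (2.58×10^-8)(29.1)/(8.347e-06) = 0.08995 Ω
Seg 3: A = 3.4 mm² = 3.400e-06 m²
R_3 = (1.66×10^-8)(42)/(3.400e-06) = 0.2051 Ω
R_total = R_1 + R_2 + R_3 = 0.397 Ω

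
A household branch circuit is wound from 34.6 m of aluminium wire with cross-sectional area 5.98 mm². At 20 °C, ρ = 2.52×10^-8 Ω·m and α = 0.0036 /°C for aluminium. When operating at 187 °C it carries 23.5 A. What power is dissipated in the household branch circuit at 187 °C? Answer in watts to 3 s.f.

A = 5.98 mm² = 5.980e-06 m²
R₍20₎ = ρL/A = (2.52×10^-8)(34.6)/(5.980e-06) = 0.1458 Ω
R₍187₎ = R₍20₎(1 + αΔT) = 0.1458 × (1 + 0.0036×167) = 0.2335 Ω
P = I²R = (23.5)² × 0.2335 = 129 W

129 W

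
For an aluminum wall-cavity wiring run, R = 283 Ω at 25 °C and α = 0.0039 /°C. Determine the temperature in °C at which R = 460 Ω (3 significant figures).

185 °C

R = R₀(1 + α(T − T₀)) ⇒ T = T₀ + (R/R₀ − 1)/α
T = 25 + (460/283 − 1)/0.0039 = 25 + (0.6254)/0.0039 = 185 °C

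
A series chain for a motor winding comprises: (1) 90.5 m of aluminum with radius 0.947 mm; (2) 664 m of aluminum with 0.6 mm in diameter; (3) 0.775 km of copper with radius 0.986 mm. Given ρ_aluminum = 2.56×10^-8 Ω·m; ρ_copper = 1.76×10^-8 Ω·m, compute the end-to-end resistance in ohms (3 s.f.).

65.4 Ω

Seg 1: A = πr² = π(9.4700e-04 m)² = 2.817e-06 m²
R_1 = (2.56×10^-8)(90.5)/(2.817e-06) = 0.8223 Ω
Seg 2: A = π(d/2)² = π(3.0000e-04 m)² = 2.827e-07 m²
R_2 = (2.56×10^-8)(664)/(2.827e-07) = 60.12 Ω
Seg 3: A = πr² = π(9.8600e-04 m)² = 3.054e-06 m²
R_3 = (1.76×10^-8)(775)/(3.054e-06) = 4.466 Ω
R_total = R_1 + R_2 + R_3 = 65.4 Ω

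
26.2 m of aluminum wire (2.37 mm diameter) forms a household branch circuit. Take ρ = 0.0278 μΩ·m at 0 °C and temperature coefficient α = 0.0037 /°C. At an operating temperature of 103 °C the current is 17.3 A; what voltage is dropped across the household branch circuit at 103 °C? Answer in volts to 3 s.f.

3.94 V

ρ = 0.0278 μΩ·m = 2.78×10^-8 Ω·m
A = π(d/2)² = π(1.1850e-03 m)² = 4.412e-06 m²
R₍0₎ = ρL/A = (2.78×10^-8)(26.2)/(4.412e-06) = 0.1651 Ω
R₍103₎ = R₍0₎(1 + αΔT) = 0.1651 × (1 + 0.0037×103) = 0.228 Ω
V = IR = 17.3 × 0.228 = 3.94 V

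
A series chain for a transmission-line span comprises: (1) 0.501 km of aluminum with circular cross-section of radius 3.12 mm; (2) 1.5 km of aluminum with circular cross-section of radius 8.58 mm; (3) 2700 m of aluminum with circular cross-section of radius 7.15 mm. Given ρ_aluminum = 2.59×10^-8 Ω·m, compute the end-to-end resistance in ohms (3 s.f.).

Seg 1: A = πr² = π(3.1200e-03 m)² = 3.058e-05 m²
R_1 = (2.59×10^-8)(501)/(3.058e-05) = 0.4243 Ω
Seg 2: A = πr² = π(8.5800e-03 m)² = 2.313e-04 m²
R_2 = (2.59×10^-8)(1500)/(2.313e-04) = 0.168 Ω
Seg 3: A = πr² = π(7.1500e-03 m)² = 1.606e-04 m²
R_3 = (2.59×10^-8)(2700)/(1.606e-04) = 0.4354 Ω
R_total = R_1 + R_2 + R_3 = 1.03 Ω

1.03 Ω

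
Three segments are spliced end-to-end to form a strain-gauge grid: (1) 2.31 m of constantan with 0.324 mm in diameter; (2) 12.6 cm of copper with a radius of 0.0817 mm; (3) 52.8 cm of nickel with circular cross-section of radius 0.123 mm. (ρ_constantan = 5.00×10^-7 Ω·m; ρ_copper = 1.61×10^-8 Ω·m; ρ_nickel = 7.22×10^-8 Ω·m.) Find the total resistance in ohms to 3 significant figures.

14.9 Ω

Seg 1: A = π(d/2)² = π(1.6200e-04 m)² = 8.245e-08 m²
R_1 = (5.00×10^-7)(2.31)/(8.245e-08) = 14.01 Ω
Seg 2: A = πr² = π(8.1700e-05 m)² = 2.097e-08 m²
R_2 = (1.61×10^-8)(0.126)/(2.097e-08) = 0.09674 Ω
Seg 3: A = πr² = π(1.2300e-04 m)² = 4.753e-08 m²
R_3 = (7.22×10^-8)(0.528)/(4.753e-08) = 0.8021 Ω
R_total = R_1 + R_2 + R_3 = 14.9 Ω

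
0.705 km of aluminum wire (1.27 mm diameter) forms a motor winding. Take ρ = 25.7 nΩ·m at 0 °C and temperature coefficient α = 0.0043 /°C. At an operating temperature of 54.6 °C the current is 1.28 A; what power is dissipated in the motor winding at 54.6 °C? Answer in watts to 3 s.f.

28.9 W

ρ = 25.7 nΩ·m = 2.57×10^-8 Ω·m
A = π(d/2)² = π(6.3500e-04 m)² = 1.267e-06 m²
R₍0₎ = ρL/A = (2.57×10^-8)(705)/(1.267e-06) = 14.3 Ω
R₍54.6₎ = R₍0₎(1 + αΔT) = 14.3 × (1 + 0.0043×54.6) = 17.66 Ω
P = I²R = (1.28)² × 17.66 = 28.9 W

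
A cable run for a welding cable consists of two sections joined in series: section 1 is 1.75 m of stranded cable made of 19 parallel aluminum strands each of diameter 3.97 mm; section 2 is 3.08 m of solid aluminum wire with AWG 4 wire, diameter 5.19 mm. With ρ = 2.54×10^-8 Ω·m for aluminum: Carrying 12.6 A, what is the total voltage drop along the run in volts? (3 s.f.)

0.0490 V

Section 1: A_strand = π(1.9850e-03)² = 1.238e-05 m²; R₁ = ρL/(N·A_s) = (2.54×10^-8)(1.75)/(19×1.238e-05) = 1.890×10^-4 Ω
Section 2: A = π(5.19/2 mm)² = π(2.5950e-03 m)² = 2.116e-05 m²
R₂ = (2.54×10^-8)(3.08)/(2.116e-05) = 0.003698 Ω
R = R₁ + R₂ = 0.003887 Ω
V = IR = 12.6 × 0.003887 = 0.0490 V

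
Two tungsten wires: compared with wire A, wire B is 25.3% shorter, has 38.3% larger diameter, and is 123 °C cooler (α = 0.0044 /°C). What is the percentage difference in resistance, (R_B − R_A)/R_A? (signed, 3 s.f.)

R ∝ ρL/d² with ρ ∝ (1+αΔT), so R_B/R_A = (1 − 25.3/100) × (1 + 38.3/100)⁻² × (1 − 0.0044×123)
= 0.747 × 0.5228 × 0.4588 = 0.1792
(R_B − R_A)/R_A = 0.1792 − 1 = -82.1%

-82.1%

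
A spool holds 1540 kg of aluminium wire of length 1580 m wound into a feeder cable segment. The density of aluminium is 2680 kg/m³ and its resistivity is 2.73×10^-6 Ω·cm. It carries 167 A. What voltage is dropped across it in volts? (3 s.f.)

19.8 V

ρ = 2.73×10^-6 Ω·cm = 2.73×10^-8 Ω·m
A = m/(density·L) = 1540/(2680×1580) = 3.6369e-04 m²
R = ρL/A = (2.73×10^-8)(1580)/(3.6369e-04) = 0.1186 Ω
V = IR = 167 × 0.1186 = 19.8 V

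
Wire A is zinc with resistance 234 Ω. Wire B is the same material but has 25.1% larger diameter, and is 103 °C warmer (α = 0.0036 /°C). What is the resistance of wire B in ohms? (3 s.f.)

R ∝ ρL/d² with ρ ∝ (1+αΔT), so R_B/R_A = (1 + 25.1/100)⁻² × (1 + 0.0036×103)
= 0.639 × 1.371 = 0.8759
R_B = 0.8759 × 234 = 205 Ω

205 Ω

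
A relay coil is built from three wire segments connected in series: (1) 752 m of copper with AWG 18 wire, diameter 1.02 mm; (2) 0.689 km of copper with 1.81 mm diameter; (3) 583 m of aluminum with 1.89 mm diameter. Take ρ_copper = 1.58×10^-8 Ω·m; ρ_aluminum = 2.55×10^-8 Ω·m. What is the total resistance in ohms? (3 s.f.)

24.1 Ω

Seg 1: A = π(1.02/2 mm)² = π(5.1000e-04 m)² = 8.171e-07 m²
R_1 = (1.58×10^-8)(752)/(8.171e-07) = 14.54 Ω
Seg 2: A = π(d/2)² = π(9.0500e-04 m)² = 2.573e-06 m²
R_2 = (1.58×10^-8)(689)/(2.573e-06) = 4.231 Ω
Seg 3: A = π(d/2)² = π(9.4500e-04 m)² = 2.806e-06 m²
R_3 = (2.55×10^-8)(583)/(2.806e-06) = 5.299 Ω
R_total = R_1 + R_2 + R_3 = 24.1 Ω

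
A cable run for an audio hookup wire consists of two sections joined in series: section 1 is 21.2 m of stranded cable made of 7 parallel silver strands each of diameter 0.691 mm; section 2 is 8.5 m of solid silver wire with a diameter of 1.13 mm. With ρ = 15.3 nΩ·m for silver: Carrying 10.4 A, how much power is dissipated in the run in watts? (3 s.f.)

ρ = 15.3 nΩ·m = 1.53×10^-8 Ω·m
Section 1: A_strand = π(3.4550e-04)² = 3.750e-07 m²; R₁ = ρL/(N·A_s) = (1.53×10^-8)(21.2)/(7×3.750e-07) = 0.1236 Ω
Section 2: A = π(d/2)² = π(5.6500e-04 m)² = 1.003e-06 m²
R₂ = (1.53×10^-8)(8.5)/(1.003e-06) = 0.1297 Ω
R = R₁ + R₂ = 0.2532 Ω
P = I²R = (10.4)² × 0.2532 = 27.4 W

27.4 W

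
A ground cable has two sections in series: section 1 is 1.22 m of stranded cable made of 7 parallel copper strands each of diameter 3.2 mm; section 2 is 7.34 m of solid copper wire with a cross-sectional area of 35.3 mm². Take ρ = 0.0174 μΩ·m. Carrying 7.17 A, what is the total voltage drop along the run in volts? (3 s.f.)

0.0286 V

ρ = 0.0174 μΩ·m = 1.74×10^-8 Ω·m
Section 1: A_strand = π(1.6000e-03)² = 8.042e-06 m²; R₁ = ρL/(N·A_s) = (1.74×10^-8)(1.22)/(7×8.042e-06) = 3.771×10^-4 Ω
Section 2: A = 35.3 mm² = 3.530e-05 m²
R₂ = (1.74×10^-8)(7.34)/(3.530e-05) = 0.003618 Ω
R = R₁ + R₂ = 0.003995 Ω
V = IR = 7.17 × 0.003995 = 0.0286 V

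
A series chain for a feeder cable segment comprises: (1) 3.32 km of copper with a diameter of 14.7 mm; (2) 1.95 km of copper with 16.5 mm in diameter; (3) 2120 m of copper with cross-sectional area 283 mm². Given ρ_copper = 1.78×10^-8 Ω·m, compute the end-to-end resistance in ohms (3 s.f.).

0.644 Ω

Seg 1: A = π(d/2)² = π(7.3500e-03 m)² = 1.697e-04 m²
R_1 = (1.78×10^-8)(3320)/(1.697e-04) = 0.3482 Ω
Seg 2: A = π(d/2)² = π(8.2500e-03 m)² = 2.138e-04 m²
R_2 = (1.78×10^-8)(1950)/(2.138e-04) = 0.1623 Ω
Seg 3: A = 283 mm² = 2.830e-04 m²
R_3 = (1.78×10^-8)(2120)/(2.830e-04) = 0.1333 Ω
R_total = R_1 + R_2 + R_3 = 0.644 Ω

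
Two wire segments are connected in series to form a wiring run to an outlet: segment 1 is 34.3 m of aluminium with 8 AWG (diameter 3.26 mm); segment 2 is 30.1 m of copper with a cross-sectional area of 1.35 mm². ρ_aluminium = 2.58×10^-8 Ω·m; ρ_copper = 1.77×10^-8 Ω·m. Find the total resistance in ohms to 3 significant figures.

0.501 Ω

Segment 1: A = π(3.26/2 mm)² = π(1.6300e-03 m)² = 8.347e-06 m²
R₁ = ρL/A = (2.58×10^-8)(34.3)/(8.347e-06) = 0.106 Ω
Segment 2: A = 1.35 mm² = 1.350e-06 m²
R₂ = (1.77×10^-8)(30.1)/(1.350e-06) = 0.3946 Ω
R = R₁ + R₂ = 0.501 Ω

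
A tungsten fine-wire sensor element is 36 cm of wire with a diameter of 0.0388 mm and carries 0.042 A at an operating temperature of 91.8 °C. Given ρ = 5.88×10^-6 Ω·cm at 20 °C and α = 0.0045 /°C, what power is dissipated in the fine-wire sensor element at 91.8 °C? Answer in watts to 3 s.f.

ρ = 5.88×10^-6 Ω·cm = 5.88×10^-8 Ω·m
A = π(d/2)² = π(1.9400e-05 m)² = 1.182e-09 m²
R₍20₎ = ρL/A = (5.88×10^-8)(0.36)/(1.182e-09) = 17.9 Ω
R₍91.8₎ = R₍20₎(1 + αΔT) = 17.9 × (1 + 0.0045×71.8) = 23.69 Ω
P = I²R = (0.042)² × 23.69 = 0.0418 W

0.0418 W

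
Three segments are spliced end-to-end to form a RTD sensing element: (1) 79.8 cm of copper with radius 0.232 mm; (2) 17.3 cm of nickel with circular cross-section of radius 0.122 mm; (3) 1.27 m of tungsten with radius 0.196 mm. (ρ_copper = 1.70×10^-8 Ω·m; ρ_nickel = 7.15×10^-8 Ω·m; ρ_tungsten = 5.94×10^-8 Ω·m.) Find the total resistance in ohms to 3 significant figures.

Seg 1: A = πr² = π(2.3200e-04 m)² = 1.691e-07 m²
R_1 = (1.70×10^-8)(0.798)/(1.691e-07) = 0.08023 Ω
Seg 2: A = πr² = π(1.2200e-04 m)² = 4.676e-08 m²
R_2 = (7.15×10^-8)(0.173)/(4.676e-08) = 0.2645 Ω
Seg 3: A = πr² = π(1.9600e-04 m)² = 1.207e-07 m²
R_3 = (5.94×10^-8)(1.27)/(1.207e-07) = 0.6251 Ω
R_total = R_1 + R_2 + R_3 = 0.970 Ω

0.970 Ω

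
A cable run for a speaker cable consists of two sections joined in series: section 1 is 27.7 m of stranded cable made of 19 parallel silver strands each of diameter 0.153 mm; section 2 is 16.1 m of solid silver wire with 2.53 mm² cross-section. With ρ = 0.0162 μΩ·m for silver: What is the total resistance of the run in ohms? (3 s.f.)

ρ = 0.0162 μΩ·m = 1.62×10^-8 Ω·m
Section 1: A_strand = π(7.6500e-05)² = 1.839e-08 m²; R₁ = ρL/(N·A_s) = (1.62×10^-8)(27.7)/(19×1.839e-08) = 1.285 Ω
Section 2: A = 2.53 mm² = 2.530e-06 m²
R₂ = (1.62×10^-8)(16.1)/(2.530e-06) = 0.1031 Ω
R = R₁ + R₂ = 1.39 Ω

1.39 Ω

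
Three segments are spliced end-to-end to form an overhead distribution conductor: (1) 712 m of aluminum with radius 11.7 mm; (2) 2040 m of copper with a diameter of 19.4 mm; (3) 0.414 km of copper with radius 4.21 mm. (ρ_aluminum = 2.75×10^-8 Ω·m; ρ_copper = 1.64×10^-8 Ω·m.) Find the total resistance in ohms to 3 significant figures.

0.281 Ω

Seg 1: A = πr² = π(1.1700e-02 m)² = 4.301e-04 m²
R_1 = (2.75×10^-8)(712)/(4.301e-04) = 0.04553 Ω
Seg 2: A = π(d/2)² = π(9.7000e-03 m)² = 2.956e-04 m²
R_2 = (1.64×10^-8)(2040)/(2.956e-04) = 0.1132 Ω
Seg 3: A = πr² = π(4.2100e-03 m)² = 5.568e-05 m²
R_3 = (1.64×10^-8)(414)/(5.568e-05) = 0.1219 Ω
R_total = R_1 + R_2 + R_3 = 0.281 Ω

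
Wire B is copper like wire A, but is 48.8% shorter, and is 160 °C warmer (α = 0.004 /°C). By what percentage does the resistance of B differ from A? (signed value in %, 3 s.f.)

-16.0%

R ∝ ρL/d² with ρ ∝ (1+αΔT), so R_B/R_A = (1 − 48.8/100) × (1 + 0.004×160)
= 0.512 × 1.64 = 0.8397
(R_B − R_A)/R_A = 0.8397 − 1 = -16.0%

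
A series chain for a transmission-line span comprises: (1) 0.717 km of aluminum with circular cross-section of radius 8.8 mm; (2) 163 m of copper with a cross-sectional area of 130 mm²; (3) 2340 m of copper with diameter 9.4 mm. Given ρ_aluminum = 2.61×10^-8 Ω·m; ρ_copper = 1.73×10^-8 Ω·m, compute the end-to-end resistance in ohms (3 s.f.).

0.682 Ω

Seg 1: A = πr² = π(8.8000e-03 m)² = 2.433e-04 m²
R_1 = (2.61×10^-8)(717)/(2.433e-04) = 0.07692 Ω
Seg 2: A = 130 mm² = 1.300e-04 m²
R_2 = (1.73×10^-8)(163)/(1.300e-04) = 0.02169 Ω
Seg 3: A = π(d/2)² = π(4.7000e-03 m)² = 6.940e-05 m²
R_3 = (1.73×10^-8)(2340)/(6.940e-05) = 0.5833 Ω
R_total = R_1 + R_2 + R_3 = 0.682 Ω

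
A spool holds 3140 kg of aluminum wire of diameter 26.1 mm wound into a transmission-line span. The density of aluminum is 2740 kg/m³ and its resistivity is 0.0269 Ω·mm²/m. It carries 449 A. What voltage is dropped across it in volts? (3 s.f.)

ρ = 0.0269 Ω·mm²/m = 2.69×10^-8 Ω·m
A = π(d/2)² = π(1.3050e-02 m)² = 5.3502e-04 m²
L = m/(density·A) = 3140/(2740×5.3502e-04) = 2142 m
R = ρL/A = (2.69×10^-8)(2142)/(5.3502e-04) = 0.1077 Ω
V = IR = 449 × 0.1077 = 48.4 V

48.4 V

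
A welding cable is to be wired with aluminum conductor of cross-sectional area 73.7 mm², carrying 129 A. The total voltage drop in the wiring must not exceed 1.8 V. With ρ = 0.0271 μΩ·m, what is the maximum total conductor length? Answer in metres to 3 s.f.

ρ = 0.0271 μΩ·m = 2.71×10^-8 Ω·m
A = 73.7 mm² = 7.370e-05 m²
L_max = V_max·A/(1·ρI) = (1.8)(7.370e-05)/(2.71×10^-8×129) = 37.9 m

37.9 m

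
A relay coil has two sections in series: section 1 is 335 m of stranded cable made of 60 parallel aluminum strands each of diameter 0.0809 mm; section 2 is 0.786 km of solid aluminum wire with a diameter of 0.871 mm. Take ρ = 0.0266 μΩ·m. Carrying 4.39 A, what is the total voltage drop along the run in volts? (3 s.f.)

ρ = 0.0266 μΩ·m = 2.66×10^-8 Ω·m
Section 1: A_strand = π(4.0450e-05)² = 5.140e-09 m²; R₁ = ρL/(N·A_s) = (2.66×10^-8)(335)/(60×5.140e-09) = 28.89 Ω
Section 2: A = π(d/2)² = π(4.3550e-04 m)² = 5.958e-07 m²
R₂ = (2.66×10^-8)(786)/(5.958e-07) = 35.09 Ω
R = R₁ + R₂ = 63.98 Ω
V = IR = 4.39 × 63.98 = 281 V

281 V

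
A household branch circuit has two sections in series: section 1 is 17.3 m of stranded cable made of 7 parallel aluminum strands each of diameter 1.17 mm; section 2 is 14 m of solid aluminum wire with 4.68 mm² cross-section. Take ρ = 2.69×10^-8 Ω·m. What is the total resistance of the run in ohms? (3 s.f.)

0.142 Ω

Section 1: A_strand = π(5.8500e-04)² = 1.075e-06 m²; R₁ = ρL/(N·A_s) = (2.69×10^-8)(17.3)/(7×1.075e-06) = 0.06184 Ω
Section 2: A = 4.68 mm² = 4.680e-06 m²
R₂ = (2.69×10^-8)(14)/(4.680e-06) = 0.08047 Ω
R = R₁ + R₂ = 0.142 Ω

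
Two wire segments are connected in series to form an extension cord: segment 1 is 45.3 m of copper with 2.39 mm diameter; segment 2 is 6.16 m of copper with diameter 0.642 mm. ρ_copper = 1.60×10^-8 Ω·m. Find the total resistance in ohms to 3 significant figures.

Segment 1: A = π(d/2)² = π(1.1950e-03 m)² = 4.486e-06 m²
R₁ = ρL/A = (1.60×10^-8)(45.3)/(4.486e-06) = 0.1616 Ω
Segment 2: A = π(d/2)² = π(3.2100e-04 m)² = 3.237e-07 m²
R₂ = (1.60×10^-8)(6.16)/(3.237e-07) = 0.3045 Ω
R = R₁ + R₂ = 0.466 Ω

0.466 Ω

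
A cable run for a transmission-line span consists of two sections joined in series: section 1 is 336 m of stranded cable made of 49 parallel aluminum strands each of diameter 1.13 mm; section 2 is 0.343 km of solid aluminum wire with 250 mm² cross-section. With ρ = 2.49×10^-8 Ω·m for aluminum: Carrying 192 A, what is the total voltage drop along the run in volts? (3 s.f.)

Section 1: A_strand = π(5.6500e-04)² = 1.003e-06 m²; R₁ = ρL/(N·A_s) = (2.49×10^-8)(336)/(49×1.003e-06) = 0.1703 Ω
Section 2: A = 250 mm² = 2.500e-04 m²
R₂ = (2.49×10^-8)(343)/(2.500e-04) = 0.03416 Ω
R = R₁ + R₂ = 0.2044 Ω
V = IR = 192 × 0.2044 = 39.2 V

39.2 V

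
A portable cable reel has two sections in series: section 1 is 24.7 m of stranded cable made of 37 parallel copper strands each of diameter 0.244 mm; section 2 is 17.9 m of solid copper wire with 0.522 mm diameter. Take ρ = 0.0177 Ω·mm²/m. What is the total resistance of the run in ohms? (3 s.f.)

ρ = 0.0177 Ω·mm²/m = 1.77×10^-8 Ω·m
Section 1: A_strand = π(1.2200e-04)² = 4.676e-08 m²; R₁ = ρL/(N·A_s) = (1.77×10^-8)(24.7)/(37×4.676e-08) = 0.2527 Ω
Section 2: A = π(d/2)² = π(2.6100e-04 m)² = 2.140e-07 m²
R₂ = (1.77×10^-8)(17.9)/(2.140e-07) = 1.48 Ω
R = R₁ + R₂ = 1.73 Ω

1.73 Ω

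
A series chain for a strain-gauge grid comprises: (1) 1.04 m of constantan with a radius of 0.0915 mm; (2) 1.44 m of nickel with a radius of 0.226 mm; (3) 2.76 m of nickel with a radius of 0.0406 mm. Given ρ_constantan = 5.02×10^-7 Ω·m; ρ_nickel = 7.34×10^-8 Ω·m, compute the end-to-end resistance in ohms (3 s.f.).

59.6 Ω

Seg 1: A = πr² = π(9.1500e-05 m)² = 2.630e-08 m²
R_1 = (5.02×10^-7)(1.04)/(2.630e-08) = 19.85 Ω
Seg 2: A = πr² = π(2.2600e-04 m)² = 1.605e-07 m²
R_2 = (7.34×10^-8)(1.44)/(1.605e-07) = 0.6587 Ω
Seg 3: A = πr² = π(4.0600e-05 m)² = 5.178e-09 m²
R_3 = (7.34×10^-8)(2.76)/(5.178e-09) = 39.12 Ω
R_total = R_1 + R_2 + R_3 = 59.6 Ω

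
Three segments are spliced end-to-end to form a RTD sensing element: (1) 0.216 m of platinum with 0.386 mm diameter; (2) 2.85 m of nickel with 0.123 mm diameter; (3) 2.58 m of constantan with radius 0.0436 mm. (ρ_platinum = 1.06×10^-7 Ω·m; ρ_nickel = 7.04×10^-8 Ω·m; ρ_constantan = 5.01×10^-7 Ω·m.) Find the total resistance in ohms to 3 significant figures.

234 Ω

Seg 1: A = π(d/2)² = π(1.9300e-04 m)² = 1.170e-07 m²
R_1 = (1.06×10^-7)(0.216)/(1.170e-07) = 0.1957 Ω
Seg 2: A = π(d/2)² = π(6.1500e-05 m)² = 1.188e-08 m²
R_2 = (7.04×10^-8)(2.85)/(1.188e-08) = 16.89 Ω
Seg 3: A = πr² = π(4.3600e-05 m)² = 5.972e-09 m²
R_3 = (5.01×10^-7)(2.58)/(5.972e-09) = 216.4 Ω
R_total = R_1 + R_2 + R_3 = 234 Ω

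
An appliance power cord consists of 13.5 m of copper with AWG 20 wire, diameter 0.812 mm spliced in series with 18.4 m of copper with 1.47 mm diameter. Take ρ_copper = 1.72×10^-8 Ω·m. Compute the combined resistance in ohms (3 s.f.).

Segment 1: A = π(0.812/2 mm)² = π(4.0600e-04 m)² = 5.178e-07 m²
R₁ = ρL/A = (1.72×10^-8)(13.5)/(5.178e-07) = 0.4484 Ω
Segment 2: A = π(d/2)² = π(7.3500e-04 m)² = 1.697e-06 m²
R₂ = (1.72×10^-8)(18.4)/(1.697e-06) = 0.1865 Ω
R = R₁ + R₂ = 0.635 Ω

0.635 Ω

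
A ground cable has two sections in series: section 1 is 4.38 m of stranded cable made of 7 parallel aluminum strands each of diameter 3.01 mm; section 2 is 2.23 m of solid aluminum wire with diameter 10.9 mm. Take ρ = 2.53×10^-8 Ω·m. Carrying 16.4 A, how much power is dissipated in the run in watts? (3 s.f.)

Section 1: A_strand = π(1.5050e-03)² = 7.116e-06 m²; R₁ = ρL/(N·A_s) = (2.53×10^-8)(4.38)/(7×7.116e-06) = 0.002225 Ω
Section 2: A = π(d/2)² = π(5.4500e-03 m)² = 9.331e-05 m²
R₂ = (2.53×10^-8)(2.23)/(9.331e-05) = 6.046×10^-4 Ω
R = R₁ + R₂ = 0.002829 Ω
P = I²R = (16.4)² × 0.002829 = 0.761 W

0.761 W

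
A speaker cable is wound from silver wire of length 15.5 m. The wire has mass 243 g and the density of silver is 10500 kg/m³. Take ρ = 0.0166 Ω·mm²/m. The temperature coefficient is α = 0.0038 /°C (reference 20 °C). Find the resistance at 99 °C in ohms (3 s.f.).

0.224 Ω

ρ = 0.0166 Ω·mm²/m = 1.66×10^-8 Ω·m
A = m/(density·L) = 0.243/(10500×15.5) = 1.4931e-06 m²
R = ρL/A = (1.66×10^-8)(15.5)/(1.4931e-06) = 0.1723 Ω
R(99 °C) = 0.1723 × (1 + 0.0038×79) = 0.224 Ω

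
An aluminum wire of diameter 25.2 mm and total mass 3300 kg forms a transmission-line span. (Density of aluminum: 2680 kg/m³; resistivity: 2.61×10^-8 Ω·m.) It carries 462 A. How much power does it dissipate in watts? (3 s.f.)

A = π(d/2)² = π(1.2600e-02 m)² = 4.9876e-04 m²
L = m/(density·A) = 3300/(2680×4.9876e-04) = 2469 m
R = ρL/A = (2.61×10^-8)(2469)/(4.9876e-04) = 0.1292 Ω
P = I²R = (462)² × 0.1292 = 27600 W

27600 W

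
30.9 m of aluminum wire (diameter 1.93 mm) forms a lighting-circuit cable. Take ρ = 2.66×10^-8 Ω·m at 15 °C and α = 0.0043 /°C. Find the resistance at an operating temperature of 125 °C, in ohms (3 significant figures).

A = π(d/2)² = π(9.6500e-04 m)² = 2.926e-06 m²
R₍15°C₎ = ρL/A = (2.66×10^-8)(30.9)/(2.926e-06) = 0.281 Ω
R = R₀(1 + αΔT) = 0.281(1 + 0.0043×110) = 0.414 Ω

0.414 Ω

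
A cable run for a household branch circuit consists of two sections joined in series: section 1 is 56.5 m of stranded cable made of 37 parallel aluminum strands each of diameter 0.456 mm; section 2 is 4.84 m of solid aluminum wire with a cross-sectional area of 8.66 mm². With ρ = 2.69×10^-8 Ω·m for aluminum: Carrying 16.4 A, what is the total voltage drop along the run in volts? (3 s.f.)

4.37 V

Section 1: A_strand = π(2.2800e-04)² = 1.633e-07 m²; R₁ = ρL/(N·A_s) = (2.69×10^-8)(56.5)/(37×1.633e-07) = 0.2515 Ω
Section 2: A = 8.66 mm² = 8.660e-06 m²
R₂ = (2.69×10^-8)(4.84)/(8.660e-06) = 0.01503 Ω
R = R₁ + R₂ = 0.2666 Ω
V = IR = 16.4 × 0.2666 = 4.37 V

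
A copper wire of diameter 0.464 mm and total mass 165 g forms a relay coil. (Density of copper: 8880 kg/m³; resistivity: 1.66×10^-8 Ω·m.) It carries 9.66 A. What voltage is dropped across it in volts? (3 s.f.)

104 V

A = π(d/2)² = π(2.3200e-04 m)² = 1.6909e-07 m²
L = m/(density·A) = 0.165/(8880×1.6909e-07) = 109.9 m
R = ρL/A = (1.66×10^-8)(109.9)/(1.6909e-07) = 10.79 Ω
V = IR = 9.66 × 10.79 = 104 V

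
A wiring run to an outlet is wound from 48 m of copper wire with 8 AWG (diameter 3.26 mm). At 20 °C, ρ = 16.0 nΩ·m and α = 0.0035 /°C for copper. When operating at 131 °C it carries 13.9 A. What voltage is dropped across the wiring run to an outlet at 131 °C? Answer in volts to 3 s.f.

1.78 V

ρ = 16.0 nΩ·m = 1.60×10^-8 Ω·m
A = π(3.26/2 mm)² = π(1.6300e-03 m)² = 8.347e-06 m²
R₍20₎ = ρL/A = (1.60×10^-8)(48)/(8.347e-06) = 0.09201 Ω
R₍131₎ = R₍20₎(1 + αΔT) = 0.09201 × (1 + 0.0035×111) = 0.1278 Ω
V = IR = 13.9 × 0.1278 = 1.78 V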